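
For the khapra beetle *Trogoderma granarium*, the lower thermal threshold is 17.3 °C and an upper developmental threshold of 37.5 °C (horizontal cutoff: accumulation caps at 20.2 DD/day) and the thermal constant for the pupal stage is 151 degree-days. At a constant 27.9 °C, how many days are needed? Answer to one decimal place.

Daily accumulation = 27.9 − 17.3 = 10.6 DD/day.
Duration = 151 / 10.6 = 14.245 ≈ 14.2 days.

14.2 days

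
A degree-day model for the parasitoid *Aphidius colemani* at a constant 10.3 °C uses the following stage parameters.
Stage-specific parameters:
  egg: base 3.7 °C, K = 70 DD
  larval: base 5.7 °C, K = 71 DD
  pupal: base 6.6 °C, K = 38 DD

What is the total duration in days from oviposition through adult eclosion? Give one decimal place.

egg: 70 / (10.3 − 3.7) = 70 / 6.6 = 10.606 d.
larval: 71 / (10.3 − 5.7) = 71 / 4.6 = 15.435 d.
pupal: 38 / (10.3 − 6.6) = 38 / 3.7 = 10.270 d.
Sum = 36.311 ≈ 36.3 days.

36.3 days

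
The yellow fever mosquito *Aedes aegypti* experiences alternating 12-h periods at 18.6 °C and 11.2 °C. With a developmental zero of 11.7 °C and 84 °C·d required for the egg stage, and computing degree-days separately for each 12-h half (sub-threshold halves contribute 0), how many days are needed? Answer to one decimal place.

24.3 days

Day half: max(0, 18.6 − 11.7) × 0.5 = 6.9 × 0.5 = 3.45 DD.
Night half: max(0, 11.2 − 11.7) × 0.5 = 0.0 × 0.5 = 0.00 DD.
Per 24 h: 3.45 DD/day.
Duration = 84 / 3.45 = 24.348 ≈ 24.3 days.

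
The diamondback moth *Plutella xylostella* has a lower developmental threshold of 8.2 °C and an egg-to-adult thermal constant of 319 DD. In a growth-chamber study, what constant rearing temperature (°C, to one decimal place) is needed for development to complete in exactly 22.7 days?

22.3 °C

Required daily accumulation = 319 / 22.7 = 14.053 DD/day.
T = T_base + 14.053 = 8.2 + 14.053 = 22.253 ≈ 22.3 °C.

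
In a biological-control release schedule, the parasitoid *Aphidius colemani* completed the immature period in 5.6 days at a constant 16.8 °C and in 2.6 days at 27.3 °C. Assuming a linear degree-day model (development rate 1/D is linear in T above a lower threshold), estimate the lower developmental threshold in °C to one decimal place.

7.7 °C

Linear rate model ⇒ the product D·(T − T_b) is constant across temperatures.
5.6·(16.8 − T_b) = 2.6·(27.3 − T_b)
T_b = (5.6·16.8 − 2.6·27.3) / (5.6 − 2.6) = 23.10 / 3.0 = 7.700 °C ≈ 7.7 °C.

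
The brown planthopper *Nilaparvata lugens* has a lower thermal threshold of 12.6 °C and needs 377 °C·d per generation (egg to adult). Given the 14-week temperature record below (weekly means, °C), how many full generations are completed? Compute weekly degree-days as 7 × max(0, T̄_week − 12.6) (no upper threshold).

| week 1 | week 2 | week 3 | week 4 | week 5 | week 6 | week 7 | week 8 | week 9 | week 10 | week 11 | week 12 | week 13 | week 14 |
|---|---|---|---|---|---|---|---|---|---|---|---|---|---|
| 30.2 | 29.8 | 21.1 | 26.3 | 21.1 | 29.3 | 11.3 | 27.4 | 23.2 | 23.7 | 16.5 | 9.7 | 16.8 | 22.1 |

2 generations

Weekly DD (7 × max(0, T̄ − 12.6)): 123.2, 120.4, 59.5, 95.9, 59.5, 116.9, 0.0, 103.6, 74.2, 77.7, 27.3, 0.0, 29.4, 66.5.
Season total = 954.1 DD.
Complete generations = ⌊954.1 / 377⌋ = 2.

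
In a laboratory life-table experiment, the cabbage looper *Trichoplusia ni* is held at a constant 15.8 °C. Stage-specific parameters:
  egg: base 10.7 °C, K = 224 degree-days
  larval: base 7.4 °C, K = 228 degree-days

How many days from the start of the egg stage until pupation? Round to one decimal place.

egg: 224 / (15.8 − 10.7) = 224 / 5.1 = 43.922 d.
larval: 228 / (15.8 − 7.4) = 228 / 8.4 = 27.143 d.
Sum = 71.064 ≈ 71.1 days.

71.1 days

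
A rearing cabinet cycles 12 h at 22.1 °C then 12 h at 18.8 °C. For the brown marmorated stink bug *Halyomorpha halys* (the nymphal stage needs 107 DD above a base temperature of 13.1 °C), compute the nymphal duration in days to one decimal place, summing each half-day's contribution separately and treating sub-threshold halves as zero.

14.6 days

Day half: max(0, 22.1 − 13.1) × 0.5 = 9.0 × 0.5 = 4.50 DD.
Night half: max(0, 18.8 − 13.1) × 0.5 = 5.7 × 0.5 = 2.85 DD.
Per 24 h: 7.35 DD/day.
Duration = 107 / 7.35 = 14.558 ≈ 14.6 days.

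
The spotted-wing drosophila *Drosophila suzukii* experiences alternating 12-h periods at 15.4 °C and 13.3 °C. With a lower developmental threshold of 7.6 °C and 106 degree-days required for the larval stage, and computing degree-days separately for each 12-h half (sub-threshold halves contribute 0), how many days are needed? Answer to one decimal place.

Day half: max(0, 15.4 − 7.6) × 0.5 = 7.8 × 0.5 = 3.90 DD.
Night half: max(0, 13.3 − 7.6) × 0.5 = 5.7 × 0.5 = 2.85 DD.
Per 24 h: 6.75 DD/day.
Duration = 106 / 6.75 = 15.704 ≈ 15.7 days.

15.7 days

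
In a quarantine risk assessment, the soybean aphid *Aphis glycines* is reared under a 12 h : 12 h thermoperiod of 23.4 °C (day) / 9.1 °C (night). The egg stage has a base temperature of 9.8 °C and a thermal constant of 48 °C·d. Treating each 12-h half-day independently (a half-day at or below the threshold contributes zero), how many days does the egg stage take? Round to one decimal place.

Day half: max(0, 23.4 − 9.8) × 0.5 = 13.6 × 0.5 = 6.80 DD.
Night half: max(0, 9.1 − 9.8) × 0.5 = 0.0 × 0.5 = 0.00 DD.
Per 24 h: 6.80 DD/day.
Duration = 48 / 6.80 = 7.059 ≈ 7.1 days.

7.1 days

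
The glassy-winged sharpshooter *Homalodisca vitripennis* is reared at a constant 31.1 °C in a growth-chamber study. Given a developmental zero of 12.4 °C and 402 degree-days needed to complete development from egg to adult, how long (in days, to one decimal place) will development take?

21.5 days

Daily accumulation = 31.1 − 12.4 = 18.7 DD/day.
Duration = 402 / 18.7 = 21.497 ≈ 21.5 days.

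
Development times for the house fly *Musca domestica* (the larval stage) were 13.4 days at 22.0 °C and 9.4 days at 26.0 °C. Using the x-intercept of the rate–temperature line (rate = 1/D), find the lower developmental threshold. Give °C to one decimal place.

12.6 °C

Under the model K = D·(T − T_b), so D₁·(T₁ − T_b) = D₂·(T₂ − T_b).
13.4·(22.0 − T_b) = 9.4·(26.0 − T_b)
T_b = (13.4·22.0 − 9.4·26.0) / (13.4 − 9.4) = 50.40 / 4.0 = 12.600 °C ≈ 12.6 °C.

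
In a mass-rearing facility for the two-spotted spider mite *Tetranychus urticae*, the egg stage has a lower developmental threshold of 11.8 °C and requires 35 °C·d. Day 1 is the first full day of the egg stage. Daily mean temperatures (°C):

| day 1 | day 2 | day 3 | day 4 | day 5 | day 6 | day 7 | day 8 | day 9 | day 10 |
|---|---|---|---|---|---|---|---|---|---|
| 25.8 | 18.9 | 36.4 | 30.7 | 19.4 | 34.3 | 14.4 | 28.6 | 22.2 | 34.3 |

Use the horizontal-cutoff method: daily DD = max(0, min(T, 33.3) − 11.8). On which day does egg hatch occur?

day 3

Daily DD above 11.8 °C (capped at 21.5): 14.0, 7.1, 21.5, 18.9, 7.6, 21.5, 2.6, 16.8, 10.4, 21.5.
Cumulative: 14.0, 21.1, 42.6, 61.5, 69.1, 90.6, 93.2, 110.0, 120.4, 141.9.
The total first reaches 35 DD on day 3.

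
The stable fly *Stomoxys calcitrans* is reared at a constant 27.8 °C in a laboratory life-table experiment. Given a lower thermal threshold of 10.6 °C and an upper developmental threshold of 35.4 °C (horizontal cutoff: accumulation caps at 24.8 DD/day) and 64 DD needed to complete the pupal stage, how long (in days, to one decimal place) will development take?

Daily accumulation = 27.8 − 10.6 = 17.2 DD/day.
Duration = 64 / 17.2 = 3.721 ≈ 3.7 days.

3.7 days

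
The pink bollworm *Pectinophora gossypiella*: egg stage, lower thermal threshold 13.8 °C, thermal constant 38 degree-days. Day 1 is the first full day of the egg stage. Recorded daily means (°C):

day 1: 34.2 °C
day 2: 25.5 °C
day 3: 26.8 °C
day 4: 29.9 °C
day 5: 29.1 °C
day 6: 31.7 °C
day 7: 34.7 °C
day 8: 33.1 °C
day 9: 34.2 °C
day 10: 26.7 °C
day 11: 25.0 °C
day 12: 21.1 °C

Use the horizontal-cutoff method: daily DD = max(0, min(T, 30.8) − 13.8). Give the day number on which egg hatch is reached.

day 3

Daily DD above 13.8 °C (capped at 17.0): 17.0, 11.7, 13.0, 16.1, 15.3, 17.0, 17.0, 17.0, 17.0, 12.9, 11.2, 7.3.
Cumulative: 17.0, 28.7, 41.7, 57.8, 73.1, 90.1, 107.1, 124.1, 141.1, 154.0, 165.2, 172.5.
The total first reaches 38 DD on day 3.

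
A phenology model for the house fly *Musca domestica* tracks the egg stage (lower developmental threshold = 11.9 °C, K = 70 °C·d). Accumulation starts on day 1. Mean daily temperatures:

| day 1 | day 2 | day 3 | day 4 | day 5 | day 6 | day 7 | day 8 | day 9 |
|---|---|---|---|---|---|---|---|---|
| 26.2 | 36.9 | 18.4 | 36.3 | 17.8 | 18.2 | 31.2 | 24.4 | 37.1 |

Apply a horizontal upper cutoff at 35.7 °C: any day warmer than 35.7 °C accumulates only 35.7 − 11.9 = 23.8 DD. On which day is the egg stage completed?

day 5

Daily DD above 11.9 °C (capped at 23.8): 14.3, 23.8, 6.5, 23.8, 5.9, 6.3, 19.3, 12.5, 23.8.
Cumulative: 14.3, 38.1, 44.6, 68.4, 74.3, 80.6, 99.9, 112.4, 136.2.
The total first reaches 70 DD on day 5.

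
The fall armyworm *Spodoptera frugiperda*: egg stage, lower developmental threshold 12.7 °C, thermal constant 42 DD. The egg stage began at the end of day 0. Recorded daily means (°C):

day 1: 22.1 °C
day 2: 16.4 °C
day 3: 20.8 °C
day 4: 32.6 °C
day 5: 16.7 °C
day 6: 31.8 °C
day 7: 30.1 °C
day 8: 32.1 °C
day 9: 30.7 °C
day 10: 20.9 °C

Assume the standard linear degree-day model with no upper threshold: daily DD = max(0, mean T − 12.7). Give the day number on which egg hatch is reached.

Daily DD above 12.7 °C: 9.4, 3.7, 8.1, 19.9, 4.0, 19.1, 17.4, 19.4, 18.0, 8.2.
Cumulative: 9.4, 13.1, 21.2, 41.1, 45.1, 64.2, 81.6, 101.0, 119.0, 127.2.
The total first reaches 42 DD on day 5.

day 5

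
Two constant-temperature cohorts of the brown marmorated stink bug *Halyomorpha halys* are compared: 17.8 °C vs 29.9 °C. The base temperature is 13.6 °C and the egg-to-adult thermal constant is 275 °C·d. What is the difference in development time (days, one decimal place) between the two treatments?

48.6 days

At 17.8 °C: 275 / (17.8 − 13.6) = 275 / 4.2 = 65.476 d.
At 29.9 °C: 275 / (29.9 − 13.6) = 275 / 16.3 = 16.871 d.
Difference = |65.476 − 16.871| = 48.605 ≈ 48.6 days.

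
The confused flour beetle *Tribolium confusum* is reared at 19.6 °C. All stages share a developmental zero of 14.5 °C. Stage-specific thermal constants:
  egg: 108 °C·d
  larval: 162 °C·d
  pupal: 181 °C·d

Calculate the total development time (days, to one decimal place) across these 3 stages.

88.4 days

Daily accumulation at 19.6 °C = 19.6 − 14.5 = 5.1 DD/day.
Total K = 108 + 162 + 181 = 451 DD.
Total duration = 451 / 5.1 = 88.431 ≈ 88.4 days.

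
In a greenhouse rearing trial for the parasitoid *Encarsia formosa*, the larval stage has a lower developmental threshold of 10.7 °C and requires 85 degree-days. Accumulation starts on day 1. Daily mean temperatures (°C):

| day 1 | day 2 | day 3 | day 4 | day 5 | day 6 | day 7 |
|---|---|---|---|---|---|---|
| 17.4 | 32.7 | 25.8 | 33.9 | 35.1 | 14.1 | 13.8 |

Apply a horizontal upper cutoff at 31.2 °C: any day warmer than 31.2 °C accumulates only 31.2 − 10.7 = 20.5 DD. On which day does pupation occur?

Daily DD above 10.7 °C (capped at 20.5): 6.7, 20.5, 15.1, 20.5, 20.5, 3.4, 3.1.
Cumulative: 6.7, 27.2, 42.3, 62.8, 83.3, 86.7, 89.8.
The total first reaches 85 DD on day 6.

day 6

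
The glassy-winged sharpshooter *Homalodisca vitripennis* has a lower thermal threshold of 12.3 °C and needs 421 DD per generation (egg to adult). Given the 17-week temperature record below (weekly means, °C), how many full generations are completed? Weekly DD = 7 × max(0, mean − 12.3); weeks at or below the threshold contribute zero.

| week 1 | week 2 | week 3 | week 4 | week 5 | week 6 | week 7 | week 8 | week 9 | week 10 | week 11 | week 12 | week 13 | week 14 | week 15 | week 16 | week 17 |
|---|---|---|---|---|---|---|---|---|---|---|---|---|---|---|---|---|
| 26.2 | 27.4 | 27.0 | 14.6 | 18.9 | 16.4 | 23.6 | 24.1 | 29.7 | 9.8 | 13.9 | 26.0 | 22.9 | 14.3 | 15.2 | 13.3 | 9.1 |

Weekly DD (7 × max(0, T̄ − 12.3)): 97.3, 105.7, 102.9, 16.1, 46.2, 28.7, 79.1, 82.6, 121.8, 0.0, 11.2, 95.9, 74.2, 14.0, 20.3, 7.0, 0.0.
Season total = 903.0 DD.
Complete generations = ⌊903.0 / 421⌋ = 2.

2 generations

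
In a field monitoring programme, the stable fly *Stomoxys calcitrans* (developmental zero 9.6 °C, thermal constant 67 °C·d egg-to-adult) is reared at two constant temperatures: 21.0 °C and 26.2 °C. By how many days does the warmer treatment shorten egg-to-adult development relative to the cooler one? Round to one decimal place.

1.8 days

At 21.0 °C: 67 / (21.0 − 9.6) = 67 / 11.4 = 5.877 d.
At 26.2 °C: 67 / (26.2 − 9.6) = 67 / 16.6 = 4.036 d.
Difference = |5.877 − 4.036| = 1.841 ≈ 1.8 days.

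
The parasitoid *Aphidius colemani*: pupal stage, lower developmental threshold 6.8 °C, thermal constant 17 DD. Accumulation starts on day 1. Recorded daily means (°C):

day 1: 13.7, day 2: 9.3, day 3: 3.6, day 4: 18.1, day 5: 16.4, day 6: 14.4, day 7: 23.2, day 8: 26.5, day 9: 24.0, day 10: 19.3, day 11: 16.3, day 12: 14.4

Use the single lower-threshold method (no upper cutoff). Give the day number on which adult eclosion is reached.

Daily DD above 6.8 °C: 6.9, 2.5, 0.0, 11.3, 9.6, 7.6, 16.4, 19.7, 17.2, 12.5, 9.5, 7.6.
Cumulative: 6.9, 9.4, 9.4, 20.7, 30.3, 37.9, 54.3, 74.0, 91.2, 103.7, 113.2, 120.8.
The total first reaches 17 DD on day 4.

day 4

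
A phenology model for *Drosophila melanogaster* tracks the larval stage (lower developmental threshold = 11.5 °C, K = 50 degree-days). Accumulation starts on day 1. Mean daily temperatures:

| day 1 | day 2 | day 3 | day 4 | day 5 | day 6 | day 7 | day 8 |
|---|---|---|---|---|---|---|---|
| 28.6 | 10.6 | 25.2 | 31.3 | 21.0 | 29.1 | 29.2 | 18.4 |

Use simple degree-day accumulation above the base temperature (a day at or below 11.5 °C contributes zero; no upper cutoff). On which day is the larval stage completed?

Daily DD above 11.5 °C: 17.1, 0.0, 13.7, 19.8, 9.5, 17.6, 17.7, 6.9.
Cumulative: 17.1, 17.1, 30.8, 50.6, 60.1, 77.7, 95.4, 102.3.
The total first reaches 50 DD on day 4.

day 4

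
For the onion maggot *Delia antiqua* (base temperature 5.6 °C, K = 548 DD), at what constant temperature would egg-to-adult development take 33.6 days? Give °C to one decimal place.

21.9 °C

Required daily accumulation = 548 / 33.6 = 16.310 DD/day.
T = T_base + 16.310 = 5.6 + 16.310 = 21.910 ≈ 21.9 °C.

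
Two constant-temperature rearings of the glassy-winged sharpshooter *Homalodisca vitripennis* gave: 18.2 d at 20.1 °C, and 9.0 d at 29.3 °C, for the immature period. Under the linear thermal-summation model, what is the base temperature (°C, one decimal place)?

11.1 °C

Equal thermal constants: D₁(T₁ − T_b) = D₂(T₂ − T_b).
18.2·(20.1 − T_b) = 9.0·(29.3 − T_b)
T_b = (18.2·20.1 − 9.0·29.3) / (18.2 − 9.0) = 102.12 / 9.2 = 11.100 °C ≈ 11.1 °C.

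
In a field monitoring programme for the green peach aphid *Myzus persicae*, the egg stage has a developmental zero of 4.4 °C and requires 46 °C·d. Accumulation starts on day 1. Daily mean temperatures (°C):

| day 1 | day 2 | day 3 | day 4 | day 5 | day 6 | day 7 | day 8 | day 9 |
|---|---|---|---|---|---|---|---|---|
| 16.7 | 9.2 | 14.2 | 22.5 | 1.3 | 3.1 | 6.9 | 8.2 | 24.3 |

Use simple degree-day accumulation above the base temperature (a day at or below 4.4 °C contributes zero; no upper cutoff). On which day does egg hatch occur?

day 7

Daily DD above 4.4 °C: 12.3, 4.8, 9.8, 18.1, 0.0, 0.0, 2.5, 3.8, 19.9.
Cumulative: 12.3, 17.1, 26.9, 45.0, 45.0, 45.0, 47.5, 51.3, 71.2.
The total first reaches 46 DD on day 7.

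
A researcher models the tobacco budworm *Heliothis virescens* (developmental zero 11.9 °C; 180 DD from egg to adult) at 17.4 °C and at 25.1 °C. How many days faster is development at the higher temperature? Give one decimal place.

At 17.4 °C: 180 / (17.4 − 11.9) = 180 / 5.5 = 32.727 d.
At 25.1 °C: 180 / (25.1 − 11.9) = 180 / 13.2 = 13.636 d.
Difference = |32.727 − 13.636| = 19.091 ≈ 19.1 days.

19.1 days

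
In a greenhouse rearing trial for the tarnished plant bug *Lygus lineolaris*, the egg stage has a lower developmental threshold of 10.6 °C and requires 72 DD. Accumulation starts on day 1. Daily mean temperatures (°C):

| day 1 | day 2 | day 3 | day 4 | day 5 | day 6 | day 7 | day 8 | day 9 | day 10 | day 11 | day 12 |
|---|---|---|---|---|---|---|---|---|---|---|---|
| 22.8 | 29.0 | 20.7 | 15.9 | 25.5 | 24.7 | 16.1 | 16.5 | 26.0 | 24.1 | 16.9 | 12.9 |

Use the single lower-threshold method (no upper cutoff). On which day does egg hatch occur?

Daily DD above 10.6 °C: 12.2, 18.4, 10.1, 5.3, 14.9, 14.1, 5.5, 5.9, 15.4, 13.5, 6.3, 2.3.
Cumulative: 12.2, 30.6, 40.7, 46.0, 60.9, 75.0, 80.5, 86.4, 101.8, 115.3, 121.6, 123.9.
The total first reaches 72 DD on day 6.

day 6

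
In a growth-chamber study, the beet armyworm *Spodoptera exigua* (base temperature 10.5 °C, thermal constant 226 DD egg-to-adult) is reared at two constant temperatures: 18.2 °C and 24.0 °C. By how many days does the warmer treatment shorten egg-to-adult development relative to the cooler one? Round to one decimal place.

12.6 days

At 18.2 °C: 226 / (18.2 − 10.5) = 226 / 7.7 = 29.351 d.
At 24.0 °C: 226 / (24.0 − 10.5) = 226 / 13.5 = 16.741 d.
Difference = |29.351 − 16.741| = 12.610 ≈ 12.6 days.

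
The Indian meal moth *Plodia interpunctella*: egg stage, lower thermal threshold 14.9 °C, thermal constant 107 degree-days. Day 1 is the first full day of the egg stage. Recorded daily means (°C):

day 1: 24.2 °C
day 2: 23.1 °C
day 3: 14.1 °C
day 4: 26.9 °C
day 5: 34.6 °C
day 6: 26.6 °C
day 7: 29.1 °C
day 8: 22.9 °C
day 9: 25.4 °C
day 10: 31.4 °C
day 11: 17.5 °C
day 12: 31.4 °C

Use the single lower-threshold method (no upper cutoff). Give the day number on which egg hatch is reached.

day 10

Daily DD above 14.9 °C: 9.3, 8.2, 0.0, 12.0, 19.7, 11.7, 14.2, 8.0, 10.5, 16.5, 2.6, 16.5.
Cumulative: 9.3, 17.5, 17.5, 29.5, 49.2, 60.9, 75.1, 83.1, 93.6, 110.1, 112.7, 129.2.
The total first reaches 107 DD on day 10.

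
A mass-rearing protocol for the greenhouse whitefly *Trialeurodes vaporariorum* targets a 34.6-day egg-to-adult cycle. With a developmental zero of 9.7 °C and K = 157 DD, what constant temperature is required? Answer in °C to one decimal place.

Required daily accumulation = 157 / 34.6 = 4.538 DD/day.
T = T_base + 4.538 = 9.7 + 4.538 = 14.238 ≈ 14.2 °C.

14.2 °C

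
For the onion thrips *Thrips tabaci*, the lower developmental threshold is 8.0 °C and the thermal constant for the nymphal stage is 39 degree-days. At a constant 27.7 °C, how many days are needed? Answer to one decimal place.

2.0 days

Daily accumulation = 27.7 − 8.0 = 19.7 DD/day.
Duration = 39 / 19.7 = 1.980 ≈ 2.0 days.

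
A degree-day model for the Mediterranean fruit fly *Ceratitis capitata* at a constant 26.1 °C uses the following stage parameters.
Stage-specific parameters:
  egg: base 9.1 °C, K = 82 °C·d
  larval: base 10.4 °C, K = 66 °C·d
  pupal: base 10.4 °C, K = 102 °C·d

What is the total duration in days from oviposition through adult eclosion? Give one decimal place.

egg: 82 / (26.1 − 9.1) = 82 / 17.0 = 4.824 d.
larval: 66 / (26.1 − 10.4) = 66 / 15.7 = 4.204 d.
pupal: 102 / (26.1 − 10.4) = 102 / 15.7 = 6.497 d.
Sum = 15.524 ≈ 15.5 days.

15.5 days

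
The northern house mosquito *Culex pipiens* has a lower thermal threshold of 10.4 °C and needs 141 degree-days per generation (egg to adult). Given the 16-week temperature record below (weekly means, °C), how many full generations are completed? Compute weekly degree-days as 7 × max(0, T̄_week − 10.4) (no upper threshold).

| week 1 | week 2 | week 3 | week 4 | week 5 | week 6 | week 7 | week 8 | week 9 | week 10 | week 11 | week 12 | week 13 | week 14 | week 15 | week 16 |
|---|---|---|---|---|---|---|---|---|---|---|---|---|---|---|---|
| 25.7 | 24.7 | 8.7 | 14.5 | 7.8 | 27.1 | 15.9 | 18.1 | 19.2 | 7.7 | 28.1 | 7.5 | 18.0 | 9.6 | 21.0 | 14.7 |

Weekly DD (7 × max(0, T̄ − 10.4)): 107.1, 100.1, 0.0, 28.7, 0.0, 116.9, 38.5, 53.9, 61.6, 0.0, 123.9, 0.0, 53.2, 0.0, 74.2, 30.1.
Season total = 788.2 DD.
Complete generations = ⌊788.2 / 141⌋ = 5.

5 generations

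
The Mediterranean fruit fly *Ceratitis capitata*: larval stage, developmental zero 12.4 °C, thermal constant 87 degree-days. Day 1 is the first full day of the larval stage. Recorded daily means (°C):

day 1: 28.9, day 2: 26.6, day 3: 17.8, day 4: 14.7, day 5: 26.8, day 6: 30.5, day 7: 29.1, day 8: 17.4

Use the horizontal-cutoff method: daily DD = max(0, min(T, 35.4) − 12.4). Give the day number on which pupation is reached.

Daily DD above 12.4 °C (capped at 23.0): 16.5, 14.2, 5.4, 2.3, 14.4, 18.1, 16.7, 5.0.
Cumulative: 16.5, 30.7, 36.1, 38.4, 52.8, 70.9, 87.6, 92.6.
The total first reaches 87 DD on day 7.

day 7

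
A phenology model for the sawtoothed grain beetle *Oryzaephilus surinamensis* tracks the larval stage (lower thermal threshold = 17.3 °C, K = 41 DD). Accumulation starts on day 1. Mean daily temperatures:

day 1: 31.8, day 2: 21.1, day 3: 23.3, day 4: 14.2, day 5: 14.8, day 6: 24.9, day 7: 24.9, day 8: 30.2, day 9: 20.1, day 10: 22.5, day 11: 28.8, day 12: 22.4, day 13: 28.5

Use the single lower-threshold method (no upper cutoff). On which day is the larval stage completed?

Daily DD above 17.3 °C: 14.5, 3.8, 6.0, 0.0, 0.0, 7.6, 7.6, 12.9, 2.8, 5.2, 11.5, 5.1, 11.2.
Cumulative: 14.5, 18.3, 24.3, 24.3, 24.3, 31.9, 39.5, 52.4, 55.2, 60.4, 71.9, 77.0, 88.2.
The total first reaches 41 DD on day 8.

day 8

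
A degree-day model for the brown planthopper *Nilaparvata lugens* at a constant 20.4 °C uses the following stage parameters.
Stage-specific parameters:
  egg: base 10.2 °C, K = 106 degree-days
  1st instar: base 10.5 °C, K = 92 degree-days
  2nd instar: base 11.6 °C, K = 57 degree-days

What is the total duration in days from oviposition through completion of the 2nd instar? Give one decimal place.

egg: 106 / (20.4 − 10.2) = 106 / 10.2 = 10.392 d.
1st instar: 92 / (20.4 − 10.5) = 92 / 9.9 = 9.293 d.
2nd instar: 57 / (20.4 − 11.6) = 57 / 8.8 = 6.477 d.
Sum = 26.162 ≈ 26.2 days.

26.2 days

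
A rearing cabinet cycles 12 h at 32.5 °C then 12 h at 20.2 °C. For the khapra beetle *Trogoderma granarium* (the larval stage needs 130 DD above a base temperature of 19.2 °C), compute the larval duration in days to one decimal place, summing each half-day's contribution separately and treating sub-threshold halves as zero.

Day half: max(0, 32.5 − 19.2) × 0.5 = 13.3 × 0.5 = 6.65 DD.
Night half: max(0, 20.2 − 19.2) × 0.5 = 1.0 × 0.5 = 0.50 DD.
Per 24 h: 7.15 DD/day.
Duration = 130 / 7.15 = 18.182 ≈ 18.2 days.

18.2 days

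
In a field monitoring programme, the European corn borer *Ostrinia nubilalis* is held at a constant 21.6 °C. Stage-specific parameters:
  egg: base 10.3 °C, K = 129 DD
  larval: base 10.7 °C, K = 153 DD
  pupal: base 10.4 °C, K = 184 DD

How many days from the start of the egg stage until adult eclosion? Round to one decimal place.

41.9 days

egg: 129 / (21.6 − 10.3) = 129 / 11.3 = 11.416 d.
larval: 153 / (21.6 − 10.7) = 153 / 10.9 = 14.037 d.
pupal: 184 / (21.6 − 10.4) = 184 / 11.2 = 16.429 d.
Sum = 41.881 ≈ 41.9 days.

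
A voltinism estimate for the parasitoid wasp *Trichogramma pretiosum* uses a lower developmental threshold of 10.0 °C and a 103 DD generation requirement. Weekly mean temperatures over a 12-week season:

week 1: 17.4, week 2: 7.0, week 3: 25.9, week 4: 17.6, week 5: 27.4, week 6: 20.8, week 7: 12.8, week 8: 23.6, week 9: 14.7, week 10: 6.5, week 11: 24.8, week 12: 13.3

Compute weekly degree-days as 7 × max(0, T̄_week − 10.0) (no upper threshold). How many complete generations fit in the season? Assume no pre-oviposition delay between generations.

Weekly DD (7 × max(0, T̄ − 10.0)): 51.8, 0.0, 111.3, 53.2, 121.8, 75.6, 19.6, 95.2, 32.9, 0.0, 103.6, 23.1.
Season total = 688.1 DD.
Complete generations = ⌊688.1 / 103⌋ = 6.

6 generations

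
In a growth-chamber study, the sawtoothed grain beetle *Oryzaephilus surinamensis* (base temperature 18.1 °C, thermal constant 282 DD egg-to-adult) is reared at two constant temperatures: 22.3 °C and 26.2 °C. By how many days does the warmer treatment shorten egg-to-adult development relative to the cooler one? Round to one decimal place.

32.3 days

At 22.3 °C: 282 / (22.3 − 18.1) = 282 / 4.2 = 67.143 d.
At 26.2 °C: 282 / (26.2 − 18.1) = 282 / 8.1 = 34.815 d.
Difference = |67.143 − 34.815| = 32.328 ≈ 32.3 days.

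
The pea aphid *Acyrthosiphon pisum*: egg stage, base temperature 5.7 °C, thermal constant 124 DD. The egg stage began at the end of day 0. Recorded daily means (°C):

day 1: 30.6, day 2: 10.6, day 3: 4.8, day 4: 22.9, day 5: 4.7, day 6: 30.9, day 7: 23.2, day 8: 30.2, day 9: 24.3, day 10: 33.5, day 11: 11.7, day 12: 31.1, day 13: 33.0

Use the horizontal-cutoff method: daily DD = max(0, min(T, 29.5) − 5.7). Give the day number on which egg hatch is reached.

Daily DD above 5.7 °C (capped at 23.8): 23.8, 4.9, 0.0, 17.2, 0.0, 23.8, 17.5, 23.8, 18.6, 23.8, 6.0, 23.8, 23.8.
Cumulative: 23.8, 28.7, 28.7, 45.9, 45.9, 69.7, 87.2, 111.0, 129.6, 153.4, 159.4, 183.2, 207.0.
The total first reaches 124 DD on day 9.

day 9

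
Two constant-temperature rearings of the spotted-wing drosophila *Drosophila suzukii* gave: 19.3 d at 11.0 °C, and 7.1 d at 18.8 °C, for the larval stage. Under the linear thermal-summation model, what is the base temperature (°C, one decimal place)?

Equal thermal constants: D₁(T₁ − T_b) = D₂(T₂ − T_b).
19.3·(11.0 − T_b) = 7.1·(18.8 − T_b)
T_b = (19.3·11.0 − 7.1·18.8) / (19.3 − 7.1) = 78.82 / 12.2 = 6.461 °C ≈ 6.5 °C.

6.5 °C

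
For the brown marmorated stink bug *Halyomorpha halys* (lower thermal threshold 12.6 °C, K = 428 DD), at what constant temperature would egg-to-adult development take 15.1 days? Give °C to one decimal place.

Required daily accumulation = 428 / 15.1 = 28.344 DD/day.
T = T_base + 28.344 = 12.6 + 28.344 = 40.944 ≈ 40.9 °C.

40.9 °C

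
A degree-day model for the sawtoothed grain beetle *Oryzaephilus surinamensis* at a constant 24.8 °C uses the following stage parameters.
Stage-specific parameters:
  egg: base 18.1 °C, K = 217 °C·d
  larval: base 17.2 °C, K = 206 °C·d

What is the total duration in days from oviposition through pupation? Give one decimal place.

egg: 217 / (24.8 − 18.1) = 217 / 6.7 = 32.388 d.
larval: 206 / (24.8 − 17.2) = 206 / 7.6 = 27.105 d.
Sum = 59.493 ≈ 59.5 days.

59.5 days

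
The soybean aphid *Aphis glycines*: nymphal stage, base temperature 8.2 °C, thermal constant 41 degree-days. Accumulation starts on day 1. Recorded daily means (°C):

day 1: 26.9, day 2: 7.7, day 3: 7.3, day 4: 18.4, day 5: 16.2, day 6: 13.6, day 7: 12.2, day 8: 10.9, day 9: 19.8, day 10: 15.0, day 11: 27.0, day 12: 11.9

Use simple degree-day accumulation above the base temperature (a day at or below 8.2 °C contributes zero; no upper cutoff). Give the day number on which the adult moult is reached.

day 6

Daily DD above 8.2 °C: 18.7, 0.0, 0.0, 10.2, 8.0, 5.4, 4.0, 2.7, 11.6, 6.8, 18.8, 3.7.
Cumulative: 18.7, 18.7, 18.7, 28.9, 36.9, 42.3, 46.3, 49.0, 60.6, 67.4, 86.2, 89.9.
The total first reaches 41 DD on day 6.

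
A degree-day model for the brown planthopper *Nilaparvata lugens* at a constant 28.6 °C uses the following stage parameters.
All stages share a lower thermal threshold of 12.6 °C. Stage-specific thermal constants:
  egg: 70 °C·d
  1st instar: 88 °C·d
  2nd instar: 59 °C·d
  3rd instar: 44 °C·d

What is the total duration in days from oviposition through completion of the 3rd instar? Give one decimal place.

Daily accumulation at 28.6 °C = 28.6 − 12.6 = 16.0 DD/day.
Total K = 70 + 88 + 59 + 44 = 261 DD.
Total duration = 261 / 16.0 = 16.312 ≈ 16.3 days.

16.3 days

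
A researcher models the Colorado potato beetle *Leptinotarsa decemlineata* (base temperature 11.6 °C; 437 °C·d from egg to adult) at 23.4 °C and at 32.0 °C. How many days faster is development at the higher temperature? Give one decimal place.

At 23.4 °C: 437 / (23.4 − 11.6) = 437 / 11.8 = 37.034 d.
At 32.0 °C: 437 / (32.0 − 11.6) = 437 / 20.4 = 21.422 d.
Difference = |37.034 − 21.422| = 15.612 ≈ 15.6 days.

15.6 days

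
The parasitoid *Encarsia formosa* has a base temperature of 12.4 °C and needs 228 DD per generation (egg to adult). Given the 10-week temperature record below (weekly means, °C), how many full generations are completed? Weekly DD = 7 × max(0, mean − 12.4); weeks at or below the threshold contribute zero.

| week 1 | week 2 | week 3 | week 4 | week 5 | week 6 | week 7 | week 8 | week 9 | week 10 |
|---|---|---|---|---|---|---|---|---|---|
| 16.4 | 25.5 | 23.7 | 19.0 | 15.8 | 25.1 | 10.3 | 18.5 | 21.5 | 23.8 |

Weekly DD (7 × max(0, T̄ − 12.4)): 28.0, 91.7, 79.1, 46.2, 23.8, 88.9, 0.0, 42.7, 63.7, 79.8.
Season total = 543.9 DD.
Complete generations = ⌊543.9 / 228⌋ = 2.

2 generations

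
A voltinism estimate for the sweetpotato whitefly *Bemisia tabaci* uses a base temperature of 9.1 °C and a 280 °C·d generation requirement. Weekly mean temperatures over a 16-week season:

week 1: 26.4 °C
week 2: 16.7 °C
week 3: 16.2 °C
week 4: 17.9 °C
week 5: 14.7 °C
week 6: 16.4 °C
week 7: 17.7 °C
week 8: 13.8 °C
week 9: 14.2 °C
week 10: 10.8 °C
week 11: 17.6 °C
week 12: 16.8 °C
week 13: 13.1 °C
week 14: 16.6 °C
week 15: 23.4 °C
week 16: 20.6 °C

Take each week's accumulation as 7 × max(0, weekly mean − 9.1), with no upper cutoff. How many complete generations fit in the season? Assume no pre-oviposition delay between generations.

3 generations

Weekly DD (7 × max(0, T̄ − 9.1)): 121.1, 53.2, 49.7, 61.6, 39.2, 51.1, 60.2, 32.9, 35.7, 11.9, 59.5, 53.9, 28.0, 52.5, 100.1, 80.5.
Season total = 891.1 DD.
Complete generations = ⌊891.1 / 280⌋ = 3.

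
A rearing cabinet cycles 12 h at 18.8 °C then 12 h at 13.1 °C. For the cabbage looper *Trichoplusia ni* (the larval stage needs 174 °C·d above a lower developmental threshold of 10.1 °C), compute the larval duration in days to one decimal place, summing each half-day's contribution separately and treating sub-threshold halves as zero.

29.7 days

Day half: max(0, 18.8 − 10.1) × 0.5 = 8.7 × 0.5 = 4.35 DD.
Night half: max(0, 13.1 − 10.1) × 0.5 = 3.0 × 0.5 = 1.50 DD.
Per 24 h: 5.85 DD/day.
Duration = 174 / 5.85 = 29.744 ≈ 29.7 days.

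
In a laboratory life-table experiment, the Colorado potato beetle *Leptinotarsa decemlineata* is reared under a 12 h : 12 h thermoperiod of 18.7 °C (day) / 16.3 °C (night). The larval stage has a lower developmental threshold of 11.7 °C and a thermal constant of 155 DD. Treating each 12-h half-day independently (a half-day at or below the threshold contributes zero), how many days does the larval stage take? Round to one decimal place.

Day half: max(0, 18.7 − 11.7) × 0.5 = 7.0 × 0.5 = 3.50 DD.
Night half: max(0, 16.3 − 11.7) × 0.5 = 4.6 × 0.5 = 2.30 DD.
Per 24 h: 5.80 DD/day.
Duration = 155 / 5.80 = 26.724 ≈ 26.7 days.

26.7 days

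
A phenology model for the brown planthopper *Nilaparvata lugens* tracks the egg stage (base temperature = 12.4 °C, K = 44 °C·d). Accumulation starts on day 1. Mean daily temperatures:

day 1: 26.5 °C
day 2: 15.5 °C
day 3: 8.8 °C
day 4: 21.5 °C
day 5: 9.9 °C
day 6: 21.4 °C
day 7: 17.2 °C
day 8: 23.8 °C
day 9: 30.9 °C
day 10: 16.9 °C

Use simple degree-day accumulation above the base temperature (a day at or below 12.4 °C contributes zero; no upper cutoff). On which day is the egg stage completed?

day 8

Daily DD above 12.4 °C: 14.1, 3.1, 0.0, 9.1, 0.0, 9.0, 4.8, 11.4, 18.5, 4.5.
Cumulative: 14.1, 17.2, 17.2, 26.3, 26.3, 35.3, 40.1, 51.5, 70.0, 74.5.
The total first reaches 44 DD on day 8.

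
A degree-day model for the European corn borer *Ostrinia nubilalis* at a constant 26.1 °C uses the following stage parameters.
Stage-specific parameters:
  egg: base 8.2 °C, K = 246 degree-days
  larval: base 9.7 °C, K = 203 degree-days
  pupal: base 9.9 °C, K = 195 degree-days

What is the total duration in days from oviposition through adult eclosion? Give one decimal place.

egg: 246 / (26.1 − 8.2) = 246 / 17.9 = 13.743 d.
larval: 203 / (26.1 − 9.7) = 203 / 16.4 = 12.378 d.
pupal: 195 / (26.1 − 9.9) = 195 / 16.2 = 12.037 d.
Sum = 38.158 ≈ 38.2 days.

38.2 days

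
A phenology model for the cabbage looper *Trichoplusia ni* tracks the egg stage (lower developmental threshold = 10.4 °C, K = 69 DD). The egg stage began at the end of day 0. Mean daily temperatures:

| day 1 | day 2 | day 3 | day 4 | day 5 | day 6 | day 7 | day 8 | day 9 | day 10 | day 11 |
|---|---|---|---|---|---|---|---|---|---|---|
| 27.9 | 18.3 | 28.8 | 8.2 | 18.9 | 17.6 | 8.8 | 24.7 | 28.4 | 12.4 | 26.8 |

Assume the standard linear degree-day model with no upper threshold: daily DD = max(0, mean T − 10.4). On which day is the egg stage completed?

Daily DD above 10.4 °C: 17.5, 7.9, 18.4, 0.0, 8.5, 7.2, 0.0, 14.3, 18.0, 2.0, 16.4.
Cumulative: 17.5, 25.4, 43.8, 43.8, 52.3, 59.5, 59.5, 73.8, 91.8, 93.8, 110.2.
The total first reaches 69 DD on day 8.

day 8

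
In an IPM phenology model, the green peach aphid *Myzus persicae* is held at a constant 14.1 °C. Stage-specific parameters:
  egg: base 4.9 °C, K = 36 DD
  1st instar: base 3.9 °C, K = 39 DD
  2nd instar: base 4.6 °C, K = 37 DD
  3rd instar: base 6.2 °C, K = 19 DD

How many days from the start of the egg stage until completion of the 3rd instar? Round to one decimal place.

14.0 days

egg: 36 / (14.1 − 4.9) = 36 / 9.2 = 3.913 d.
1st instar: 39 / (14.1 − 3.9) = 39 / 10.2 = 3.824 d.
2nd instar: 37 / (14.1 − 4.6) = 37 / 9.5 = 3.895 d.
3rd instar: 19 / (14.1 − 6.2) = 19 / 7.9 = 2.405 d.
Sum = 14.036 ≈ 14.0 days.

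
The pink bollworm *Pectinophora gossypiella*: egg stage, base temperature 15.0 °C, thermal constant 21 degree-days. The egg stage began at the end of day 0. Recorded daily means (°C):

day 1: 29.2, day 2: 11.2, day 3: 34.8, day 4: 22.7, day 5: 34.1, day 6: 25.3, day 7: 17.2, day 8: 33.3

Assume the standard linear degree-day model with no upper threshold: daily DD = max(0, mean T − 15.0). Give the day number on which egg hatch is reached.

day 3

Daily DD above 15.0 °C: 14.2, 0.0, 19.8, 7.7, 19.1, 10.3, 2.2, 18.3.
Cumulative: 14.2, 14.2, 34.0, 41.7, 60.8, 71.1, 73.3, 91.6.
The total first reaches 21 DD on day 3.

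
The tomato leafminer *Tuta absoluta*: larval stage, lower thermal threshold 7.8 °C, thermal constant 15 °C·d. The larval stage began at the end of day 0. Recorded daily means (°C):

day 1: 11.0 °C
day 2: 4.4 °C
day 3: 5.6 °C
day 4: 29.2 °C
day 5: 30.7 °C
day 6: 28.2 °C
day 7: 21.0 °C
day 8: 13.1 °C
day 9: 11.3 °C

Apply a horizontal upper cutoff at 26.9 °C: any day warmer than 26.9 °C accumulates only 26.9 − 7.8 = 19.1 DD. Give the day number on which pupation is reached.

Daily DD above 7.8 °C (capped at 19.1): 3.2, 0.0, 0.0, 19.1, 19.1, 19.1, 13.2, 5.3, 3.5.
Cumulative: 3.2, 3.2, 3.2, 22.3, 41.4, 60.5, 73.7, 79.0, 82.5.
The total first reaches 15 DD on day 4.

day 4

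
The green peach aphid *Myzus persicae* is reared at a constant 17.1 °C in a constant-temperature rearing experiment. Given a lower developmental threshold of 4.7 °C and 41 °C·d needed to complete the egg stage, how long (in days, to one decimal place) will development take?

Daily accumulation = 17.1 − 4.7 = 12.4 DD/day.
Duration = 41 / 12.4 = 3.306 ≈ 3.3 days.

3.3 days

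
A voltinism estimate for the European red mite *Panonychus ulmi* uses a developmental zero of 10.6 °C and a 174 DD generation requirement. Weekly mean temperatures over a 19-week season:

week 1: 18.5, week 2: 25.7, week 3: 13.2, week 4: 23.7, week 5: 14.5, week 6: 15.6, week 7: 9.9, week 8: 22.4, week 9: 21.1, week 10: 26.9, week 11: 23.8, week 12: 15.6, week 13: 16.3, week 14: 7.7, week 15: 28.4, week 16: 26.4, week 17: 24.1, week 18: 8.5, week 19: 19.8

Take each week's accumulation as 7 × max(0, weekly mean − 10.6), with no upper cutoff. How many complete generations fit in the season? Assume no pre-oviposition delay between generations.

Weekly DD (7 × max(0, T̄ − 10.6)): 55.3, 105.7, 18.2, 91.7, 27.3, 35.0, 0.0, 82.6, 73.5, 114.1, 92.4, 35.0, 39.9, 0.0, 124.6, 110.6, 94.5, 0.0, 64.4.
Season total = 1164.8 DD.
Complete generations = ⌊1164.8 / 174⌋ = 6.

6 generations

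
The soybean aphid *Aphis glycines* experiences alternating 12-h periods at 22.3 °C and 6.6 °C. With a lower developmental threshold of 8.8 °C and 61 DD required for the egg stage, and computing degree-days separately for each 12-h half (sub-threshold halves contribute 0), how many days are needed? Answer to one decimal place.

Day half: max(0, 22.3 − 8.8) × 0.5 = 13.5 × 0.5 = 6.75 DD.
Night half: max(0, 6.6 − 8.8) × 0.5 = 0.0 × 0.5 = 0.00 DD.
Per 24 h: 6.75 DD/day.
Duration = 61 / 6.75 = 9.037 ≈ 9.0 days.

9.0 days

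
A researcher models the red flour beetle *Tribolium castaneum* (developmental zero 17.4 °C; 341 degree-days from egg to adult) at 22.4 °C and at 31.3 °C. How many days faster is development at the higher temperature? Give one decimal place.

43.7 days

At 22.4 °C: 341 / (22.4 − 17.4) = 341 / 5.0 = 68.200 d.
At 31.3 °C: 341 / (31.3 − 17.4) = 341 / 13.9 = 24.532 d.
Difference = |68.200 − 24.532| = 43.668 ≈ 43.7 days.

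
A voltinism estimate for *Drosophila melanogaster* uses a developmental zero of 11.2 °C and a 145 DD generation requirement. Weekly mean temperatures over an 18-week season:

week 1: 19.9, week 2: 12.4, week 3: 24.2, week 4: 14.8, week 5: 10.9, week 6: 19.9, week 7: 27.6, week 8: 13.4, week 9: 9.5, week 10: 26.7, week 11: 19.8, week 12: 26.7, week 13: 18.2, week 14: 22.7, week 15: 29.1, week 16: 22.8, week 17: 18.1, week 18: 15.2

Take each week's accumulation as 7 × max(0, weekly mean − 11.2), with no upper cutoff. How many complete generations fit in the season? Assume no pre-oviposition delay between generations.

7 generations

Weekly DD (7 × max(0, T̄ − 11.2)): 60.9, 8.4, 91.0, 25.2, 0.0, 60.9, 114.8, 15.4, 0.0, 108.5, 60.2, 108.5, 49.0, 80.5, 125.3, 81.2, 48.3, 28.0.
Season total = 1066.1 DD.
Complete generations = ⌊1066.1 / 145⌋ = 7.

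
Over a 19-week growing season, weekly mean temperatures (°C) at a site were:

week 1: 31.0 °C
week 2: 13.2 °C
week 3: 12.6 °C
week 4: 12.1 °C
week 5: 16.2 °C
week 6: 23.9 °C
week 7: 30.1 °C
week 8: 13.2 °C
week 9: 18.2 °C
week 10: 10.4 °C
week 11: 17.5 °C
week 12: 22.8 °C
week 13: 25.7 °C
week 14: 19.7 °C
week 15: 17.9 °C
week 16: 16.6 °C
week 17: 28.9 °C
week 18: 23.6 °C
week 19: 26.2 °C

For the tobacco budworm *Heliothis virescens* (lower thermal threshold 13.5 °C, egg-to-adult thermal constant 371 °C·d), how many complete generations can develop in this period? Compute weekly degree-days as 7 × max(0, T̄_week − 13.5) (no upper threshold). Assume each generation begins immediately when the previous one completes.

Weekly DD (7 × max(0, T̄ − 13.5)): 122.5, 0.0, 0.0, 0.0, 18.9, 72.8, 116.2, 0.0, 32.9, 0.0, 28.0, 65.1, 85.4, 43.4, 30.8, 21.7, 107.8, 70.7, 88.9.
Season total = 905.1 DD.
Complete generations = ⌊905.1 / 371⌋ = 2.

2 generations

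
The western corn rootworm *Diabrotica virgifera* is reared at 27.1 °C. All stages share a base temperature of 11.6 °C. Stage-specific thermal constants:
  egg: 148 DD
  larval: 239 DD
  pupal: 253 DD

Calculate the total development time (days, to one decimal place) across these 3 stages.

41.3 days

Daily accumulation at 27.1 °C = 27.1 − 11.6 = 15.5 DD/day.
Total K = 148 + 239 + 253 = 640 DD.
Total duration = 640 / 15.5 = 41.290 ≈ 41.3 days.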